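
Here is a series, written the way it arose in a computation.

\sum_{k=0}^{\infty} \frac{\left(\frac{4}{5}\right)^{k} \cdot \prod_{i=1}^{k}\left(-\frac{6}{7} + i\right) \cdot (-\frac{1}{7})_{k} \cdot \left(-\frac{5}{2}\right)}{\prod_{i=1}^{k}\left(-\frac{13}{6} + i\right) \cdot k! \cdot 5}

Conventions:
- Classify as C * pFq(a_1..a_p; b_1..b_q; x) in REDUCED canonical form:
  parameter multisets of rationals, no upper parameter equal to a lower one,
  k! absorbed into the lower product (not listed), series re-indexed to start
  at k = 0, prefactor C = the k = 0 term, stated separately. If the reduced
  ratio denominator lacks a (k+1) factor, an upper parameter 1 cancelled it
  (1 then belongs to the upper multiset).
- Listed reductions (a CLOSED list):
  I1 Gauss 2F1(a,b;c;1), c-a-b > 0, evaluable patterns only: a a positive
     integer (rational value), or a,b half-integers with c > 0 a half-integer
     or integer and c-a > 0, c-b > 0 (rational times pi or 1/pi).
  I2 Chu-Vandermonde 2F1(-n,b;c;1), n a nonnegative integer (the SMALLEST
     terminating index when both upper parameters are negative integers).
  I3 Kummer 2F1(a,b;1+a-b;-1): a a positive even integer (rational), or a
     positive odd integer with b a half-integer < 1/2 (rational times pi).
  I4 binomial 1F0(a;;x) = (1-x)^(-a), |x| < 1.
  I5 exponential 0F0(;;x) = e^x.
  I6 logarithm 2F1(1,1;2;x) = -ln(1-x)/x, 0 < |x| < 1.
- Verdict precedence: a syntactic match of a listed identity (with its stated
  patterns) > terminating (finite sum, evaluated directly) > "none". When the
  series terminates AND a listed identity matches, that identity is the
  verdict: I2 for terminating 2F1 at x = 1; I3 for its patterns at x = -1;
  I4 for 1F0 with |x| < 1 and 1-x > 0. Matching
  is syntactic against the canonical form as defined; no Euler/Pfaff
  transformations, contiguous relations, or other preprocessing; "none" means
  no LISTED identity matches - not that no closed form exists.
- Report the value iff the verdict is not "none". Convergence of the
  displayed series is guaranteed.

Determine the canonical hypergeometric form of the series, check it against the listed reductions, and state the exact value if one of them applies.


This is -\frac{1}{2} * 2F1(-\frac{1}{7}, \frac{1}{7}; -\frac{7}{6}; \frac{4}{5}) in reduced canonical form. Verdict: none - this 2F1 at x = \frac{4}{5} matches no listed pattern, and upper {-\frac{1}{7}, \frac{1}{7}} holds no stopper.

Key step: x = \frac{4}{5} and the lower running product (prefactor -1/2) is a rising factorial.
Consecutive-term ratio: r(k) = \frac{4}{5} * (k-\frac{1}{7}) (k+\frac{1}{7}) / [(k-\frac{7}{6}) (k+1)] ; factor over Q: parameters, x = \frac{4}{5}, and C = -\frac{1}{2}.


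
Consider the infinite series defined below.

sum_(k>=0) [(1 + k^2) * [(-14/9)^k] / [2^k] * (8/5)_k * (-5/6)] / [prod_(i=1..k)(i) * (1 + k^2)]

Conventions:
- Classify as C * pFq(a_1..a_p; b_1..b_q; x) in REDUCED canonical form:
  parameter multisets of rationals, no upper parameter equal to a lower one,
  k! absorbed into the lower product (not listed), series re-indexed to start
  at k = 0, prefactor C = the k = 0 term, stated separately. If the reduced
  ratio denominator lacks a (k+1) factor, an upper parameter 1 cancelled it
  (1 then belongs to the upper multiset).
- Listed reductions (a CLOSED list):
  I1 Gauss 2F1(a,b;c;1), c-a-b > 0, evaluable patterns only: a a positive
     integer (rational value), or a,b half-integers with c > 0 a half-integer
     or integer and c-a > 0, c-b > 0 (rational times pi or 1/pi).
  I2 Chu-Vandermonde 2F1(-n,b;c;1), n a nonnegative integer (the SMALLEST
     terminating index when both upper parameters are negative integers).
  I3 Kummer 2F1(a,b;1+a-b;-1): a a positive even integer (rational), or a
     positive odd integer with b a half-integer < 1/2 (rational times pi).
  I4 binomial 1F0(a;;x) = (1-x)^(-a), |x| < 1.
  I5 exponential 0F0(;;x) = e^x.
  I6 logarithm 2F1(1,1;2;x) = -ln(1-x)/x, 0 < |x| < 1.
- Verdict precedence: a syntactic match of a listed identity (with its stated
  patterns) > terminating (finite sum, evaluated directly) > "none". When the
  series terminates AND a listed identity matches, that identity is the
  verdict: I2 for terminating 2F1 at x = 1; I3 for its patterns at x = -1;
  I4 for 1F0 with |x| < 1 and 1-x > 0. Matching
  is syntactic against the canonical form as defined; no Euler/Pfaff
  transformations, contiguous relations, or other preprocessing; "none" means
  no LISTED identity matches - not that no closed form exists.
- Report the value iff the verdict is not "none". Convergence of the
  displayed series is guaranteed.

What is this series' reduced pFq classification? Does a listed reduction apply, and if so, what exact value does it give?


At argument -7/9: a 1F0 with upper {8/5}, lower {-}, scaled by C = -5/6. Verdict: the I4 binomial reduction fires (the 1F0 binomial series: exponent -8/5, x = -7/9). Sum: (-5/6) * (16/9)^(-8/5).

The tell: t_0 = -5/6 here, and the product of the first k integers (C = -5/6) is k!.
Step ratio: r(k) = (-7/9) * (k+8/5) / [(k+1)] ; factor over Q: parameters, x = (-7/9), and C = -5/6.


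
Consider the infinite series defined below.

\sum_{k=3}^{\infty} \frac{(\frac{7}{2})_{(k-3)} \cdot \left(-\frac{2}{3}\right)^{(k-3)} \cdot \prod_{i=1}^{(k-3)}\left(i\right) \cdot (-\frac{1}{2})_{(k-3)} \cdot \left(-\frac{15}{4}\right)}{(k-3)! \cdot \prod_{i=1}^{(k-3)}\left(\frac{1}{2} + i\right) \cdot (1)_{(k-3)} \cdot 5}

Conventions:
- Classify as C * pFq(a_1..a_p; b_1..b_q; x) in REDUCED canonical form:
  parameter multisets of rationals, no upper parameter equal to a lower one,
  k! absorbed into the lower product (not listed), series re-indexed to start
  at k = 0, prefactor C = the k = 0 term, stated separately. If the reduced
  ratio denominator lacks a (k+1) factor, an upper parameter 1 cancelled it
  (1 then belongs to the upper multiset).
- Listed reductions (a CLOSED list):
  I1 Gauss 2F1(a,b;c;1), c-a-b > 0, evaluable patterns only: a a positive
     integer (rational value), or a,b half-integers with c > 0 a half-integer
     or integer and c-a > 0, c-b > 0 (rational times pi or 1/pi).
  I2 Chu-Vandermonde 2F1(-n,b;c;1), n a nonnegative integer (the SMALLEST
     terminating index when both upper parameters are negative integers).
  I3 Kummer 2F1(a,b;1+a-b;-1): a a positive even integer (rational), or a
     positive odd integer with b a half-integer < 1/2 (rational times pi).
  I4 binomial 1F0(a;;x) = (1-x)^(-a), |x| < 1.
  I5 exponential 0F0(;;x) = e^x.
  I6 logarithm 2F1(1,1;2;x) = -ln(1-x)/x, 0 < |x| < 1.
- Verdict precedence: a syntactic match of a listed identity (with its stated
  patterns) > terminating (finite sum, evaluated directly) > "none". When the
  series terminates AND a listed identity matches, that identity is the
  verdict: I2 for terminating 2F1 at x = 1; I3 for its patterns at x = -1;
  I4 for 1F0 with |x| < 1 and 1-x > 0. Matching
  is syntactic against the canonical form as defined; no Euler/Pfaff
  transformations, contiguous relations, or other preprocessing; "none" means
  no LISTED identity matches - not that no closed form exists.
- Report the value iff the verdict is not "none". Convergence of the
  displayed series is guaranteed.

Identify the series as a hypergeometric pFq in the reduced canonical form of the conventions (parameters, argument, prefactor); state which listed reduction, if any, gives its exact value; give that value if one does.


The tell: x = -\frac{2}{3} and the constant factors (C = -3/4) combine into one prefactor.
Term ratio: r(k) = -\frac{2}{3} * (k-\frac{1}{2}) (k+\frac{7}{2}) / [(k+\frac{3}{2}) (k+1)] ; factor over Q: parameters, x = -\frac{2}{3}, and C = -\frac{3}{4}.

Reduced: x = -\frac{2}{3}, 2F1, upper = {-\frac{1}{2}, \frac{7}{2}}, lower = {\frac{3}{2}}, C = -\frac{3}{4}. Verdict: none - this 2F1 at x = -\frac{2}{3} matches no listed pattern, and upper {-\frac{1}{2}, \frac{7}{2}} holds no stopper.


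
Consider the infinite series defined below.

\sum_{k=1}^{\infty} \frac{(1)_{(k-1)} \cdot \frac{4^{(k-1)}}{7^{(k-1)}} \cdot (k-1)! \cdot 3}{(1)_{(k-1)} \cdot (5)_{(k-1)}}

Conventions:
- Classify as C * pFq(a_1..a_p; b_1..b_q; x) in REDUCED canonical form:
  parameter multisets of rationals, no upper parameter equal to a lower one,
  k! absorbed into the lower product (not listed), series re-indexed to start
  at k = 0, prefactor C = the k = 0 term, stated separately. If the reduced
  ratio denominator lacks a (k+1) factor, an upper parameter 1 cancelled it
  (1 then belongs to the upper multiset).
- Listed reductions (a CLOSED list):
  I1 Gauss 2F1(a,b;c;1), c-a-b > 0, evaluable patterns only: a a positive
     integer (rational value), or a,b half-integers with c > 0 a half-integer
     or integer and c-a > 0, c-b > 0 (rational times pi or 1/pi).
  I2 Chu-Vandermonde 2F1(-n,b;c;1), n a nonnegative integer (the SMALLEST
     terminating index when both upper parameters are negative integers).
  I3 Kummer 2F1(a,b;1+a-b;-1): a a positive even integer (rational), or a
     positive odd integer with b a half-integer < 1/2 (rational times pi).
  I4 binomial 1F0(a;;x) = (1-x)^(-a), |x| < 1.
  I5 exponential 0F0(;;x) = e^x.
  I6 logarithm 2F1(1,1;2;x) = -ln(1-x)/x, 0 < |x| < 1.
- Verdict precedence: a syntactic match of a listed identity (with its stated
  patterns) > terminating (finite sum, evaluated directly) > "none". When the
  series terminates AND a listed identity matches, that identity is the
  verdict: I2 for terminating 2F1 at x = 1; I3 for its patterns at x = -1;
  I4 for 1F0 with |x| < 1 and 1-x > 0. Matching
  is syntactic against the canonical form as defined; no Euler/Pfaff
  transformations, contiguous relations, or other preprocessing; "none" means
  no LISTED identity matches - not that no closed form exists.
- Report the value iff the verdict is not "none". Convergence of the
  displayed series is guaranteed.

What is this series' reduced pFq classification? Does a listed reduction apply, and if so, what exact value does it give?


The tell: t_0 = 3 here, and the factorial ratio (C = 3) (k+a-1)!/(a-1)! is a rising factorial (a)_k.
Step ratio: r(k) = \frac{4}{7} * (k+1) (k+1) / [(k+5) (k+1)] - rational in k, leading ratio \frac{4}{7}; with t_0 = 3, classification follows.

Canonical form: C = 3 times 2F1 with upper {1, 1}, lower {5}, x = \frac{4}{7}. Verdict: none. Every listed pattern misses the 2F1 form at \frac{4}{7}, upper {1, 1}.


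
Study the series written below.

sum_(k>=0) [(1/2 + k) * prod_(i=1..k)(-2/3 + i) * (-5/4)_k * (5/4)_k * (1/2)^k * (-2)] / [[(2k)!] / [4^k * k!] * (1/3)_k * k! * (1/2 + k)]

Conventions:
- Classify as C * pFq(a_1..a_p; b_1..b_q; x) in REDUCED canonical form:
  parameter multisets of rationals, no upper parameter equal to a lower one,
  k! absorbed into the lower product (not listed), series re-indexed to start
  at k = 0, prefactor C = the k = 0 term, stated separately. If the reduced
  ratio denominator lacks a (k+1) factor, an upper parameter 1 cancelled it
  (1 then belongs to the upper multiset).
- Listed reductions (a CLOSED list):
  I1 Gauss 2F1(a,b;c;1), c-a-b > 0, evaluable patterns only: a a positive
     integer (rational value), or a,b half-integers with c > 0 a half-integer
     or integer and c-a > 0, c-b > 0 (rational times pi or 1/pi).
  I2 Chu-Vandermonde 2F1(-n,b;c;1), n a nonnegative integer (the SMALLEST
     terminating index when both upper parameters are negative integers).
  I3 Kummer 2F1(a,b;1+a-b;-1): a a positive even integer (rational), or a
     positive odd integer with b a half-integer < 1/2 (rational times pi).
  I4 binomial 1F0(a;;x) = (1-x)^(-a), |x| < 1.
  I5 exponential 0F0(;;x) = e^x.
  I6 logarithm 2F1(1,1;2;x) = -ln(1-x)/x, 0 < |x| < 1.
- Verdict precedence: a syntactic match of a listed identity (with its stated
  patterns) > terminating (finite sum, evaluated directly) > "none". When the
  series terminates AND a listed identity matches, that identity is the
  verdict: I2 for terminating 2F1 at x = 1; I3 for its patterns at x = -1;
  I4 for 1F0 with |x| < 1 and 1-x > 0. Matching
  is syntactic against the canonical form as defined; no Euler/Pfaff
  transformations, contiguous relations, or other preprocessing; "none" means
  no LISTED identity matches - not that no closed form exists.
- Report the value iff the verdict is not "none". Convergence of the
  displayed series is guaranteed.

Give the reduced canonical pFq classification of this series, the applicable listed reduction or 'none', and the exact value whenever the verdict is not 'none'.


x = 1/2 here; the reduced form reads 2F1, upper {-5/4, 5/4}, lower {1/2}, C = -2. Verdict: none. Every listed pattern misses the 2F1 form at 1/2, upper {-5/4, 5/4}.

First insight: t_0 being -2, the factor k + 1/2 cancels (top and bottom), leaving prefactor -2.
Term ratio: r(k) = (1/2) * (k-5/4) (k+5/4) / [(k+1/2) (k+1)] - poly over poly, x = (1/2) from leading terms; C = -2 at k = 0.


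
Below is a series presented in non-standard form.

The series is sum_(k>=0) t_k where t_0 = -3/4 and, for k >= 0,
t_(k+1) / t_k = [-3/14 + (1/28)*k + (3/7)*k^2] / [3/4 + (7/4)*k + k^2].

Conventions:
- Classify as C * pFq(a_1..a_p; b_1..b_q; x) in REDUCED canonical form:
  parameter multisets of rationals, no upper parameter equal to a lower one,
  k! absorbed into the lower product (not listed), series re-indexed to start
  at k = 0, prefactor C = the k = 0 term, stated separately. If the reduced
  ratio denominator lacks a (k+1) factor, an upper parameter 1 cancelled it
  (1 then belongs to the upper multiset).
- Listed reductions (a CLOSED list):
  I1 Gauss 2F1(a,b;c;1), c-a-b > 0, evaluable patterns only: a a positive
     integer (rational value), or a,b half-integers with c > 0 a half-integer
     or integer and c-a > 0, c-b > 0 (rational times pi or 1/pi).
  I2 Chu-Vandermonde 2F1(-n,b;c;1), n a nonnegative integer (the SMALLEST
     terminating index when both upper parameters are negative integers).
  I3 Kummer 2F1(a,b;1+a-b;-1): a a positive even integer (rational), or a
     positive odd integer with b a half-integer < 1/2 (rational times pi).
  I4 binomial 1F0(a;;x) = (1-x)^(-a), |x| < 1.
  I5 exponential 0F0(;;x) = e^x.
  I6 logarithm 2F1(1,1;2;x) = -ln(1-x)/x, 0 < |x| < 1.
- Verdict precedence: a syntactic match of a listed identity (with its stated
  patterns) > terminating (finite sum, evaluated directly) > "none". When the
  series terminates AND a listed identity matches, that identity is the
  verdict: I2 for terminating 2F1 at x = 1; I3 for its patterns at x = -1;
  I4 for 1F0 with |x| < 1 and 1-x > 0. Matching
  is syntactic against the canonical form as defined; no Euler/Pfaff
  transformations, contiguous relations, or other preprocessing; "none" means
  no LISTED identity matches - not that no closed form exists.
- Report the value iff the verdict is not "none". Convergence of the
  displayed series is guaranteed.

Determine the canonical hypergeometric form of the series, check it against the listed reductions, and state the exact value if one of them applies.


With C = -3/4: the canonical form is 1F0(-2/3; -; 3/7). Verdict (x = 3/7): binomial (I4) applies (the 1F0 binomial series: exponent 2/3, x = 3/7). Sum: (-3/4) * (4/7)^(2/3).

Key step: with t_0 = -3/4, the parameter 3/4 appears in both the upper and lower lists and cancels.
Adjacent-term ratio: r(k) = (3/7) * (k-2/3) / [(k+1)] - poly over poly, x = (3/7) from leading terms; C = -3/4 at k = 0.


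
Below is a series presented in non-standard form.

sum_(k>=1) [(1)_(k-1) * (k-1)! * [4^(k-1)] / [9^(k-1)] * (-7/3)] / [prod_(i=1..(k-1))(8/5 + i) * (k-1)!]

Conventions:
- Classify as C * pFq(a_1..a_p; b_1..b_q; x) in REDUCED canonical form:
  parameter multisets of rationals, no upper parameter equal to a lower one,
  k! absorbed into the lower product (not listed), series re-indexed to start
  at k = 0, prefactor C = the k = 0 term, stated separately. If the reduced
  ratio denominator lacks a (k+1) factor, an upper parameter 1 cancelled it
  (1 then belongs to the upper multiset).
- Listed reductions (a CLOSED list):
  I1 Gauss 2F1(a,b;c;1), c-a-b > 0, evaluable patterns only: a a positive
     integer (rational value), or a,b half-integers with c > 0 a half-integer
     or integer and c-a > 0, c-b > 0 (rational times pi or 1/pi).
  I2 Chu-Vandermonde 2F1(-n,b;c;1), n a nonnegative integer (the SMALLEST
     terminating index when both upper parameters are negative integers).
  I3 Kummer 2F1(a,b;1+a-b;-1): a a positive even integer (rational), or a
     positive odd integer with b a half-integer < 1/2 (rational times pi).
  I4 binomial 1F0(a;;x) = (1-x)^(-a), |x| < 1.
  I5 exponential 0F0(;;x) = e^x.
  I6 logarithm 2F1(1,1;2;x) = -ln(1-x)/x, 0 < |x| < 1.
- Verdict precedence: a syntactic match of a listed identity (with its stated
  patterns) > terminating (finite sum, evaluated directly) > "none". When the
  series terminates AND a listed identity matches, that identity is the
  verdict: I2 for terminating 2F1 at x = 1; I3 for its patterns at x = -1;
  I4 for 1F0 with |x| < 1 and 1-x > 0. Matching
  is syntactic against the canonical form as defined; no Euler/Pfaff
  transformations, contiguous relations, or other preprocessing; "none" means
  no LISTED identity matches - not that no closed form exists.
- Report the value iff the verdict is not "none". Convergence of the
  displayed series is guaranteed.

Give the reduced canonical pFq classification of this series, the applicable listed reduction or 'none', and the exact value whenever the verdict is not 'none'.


With C = -7/3: the canonical form is 2F1(1, 1; 13/5; 4/9). Verdict: none. No listed pattern accepts 2F1(1, 1; 13/5; 4/9).

Key step: from the first term -7/3: the lower running product (C = -7/3, x = 4/9) is a rising factorial.
Step ratio: r(k) = (4/9) * (k+1) (k+1) / [(k+13/5) (k+1)] - rational in k, leading ratio (4/9); with t_0 = -7/3, classification follows.


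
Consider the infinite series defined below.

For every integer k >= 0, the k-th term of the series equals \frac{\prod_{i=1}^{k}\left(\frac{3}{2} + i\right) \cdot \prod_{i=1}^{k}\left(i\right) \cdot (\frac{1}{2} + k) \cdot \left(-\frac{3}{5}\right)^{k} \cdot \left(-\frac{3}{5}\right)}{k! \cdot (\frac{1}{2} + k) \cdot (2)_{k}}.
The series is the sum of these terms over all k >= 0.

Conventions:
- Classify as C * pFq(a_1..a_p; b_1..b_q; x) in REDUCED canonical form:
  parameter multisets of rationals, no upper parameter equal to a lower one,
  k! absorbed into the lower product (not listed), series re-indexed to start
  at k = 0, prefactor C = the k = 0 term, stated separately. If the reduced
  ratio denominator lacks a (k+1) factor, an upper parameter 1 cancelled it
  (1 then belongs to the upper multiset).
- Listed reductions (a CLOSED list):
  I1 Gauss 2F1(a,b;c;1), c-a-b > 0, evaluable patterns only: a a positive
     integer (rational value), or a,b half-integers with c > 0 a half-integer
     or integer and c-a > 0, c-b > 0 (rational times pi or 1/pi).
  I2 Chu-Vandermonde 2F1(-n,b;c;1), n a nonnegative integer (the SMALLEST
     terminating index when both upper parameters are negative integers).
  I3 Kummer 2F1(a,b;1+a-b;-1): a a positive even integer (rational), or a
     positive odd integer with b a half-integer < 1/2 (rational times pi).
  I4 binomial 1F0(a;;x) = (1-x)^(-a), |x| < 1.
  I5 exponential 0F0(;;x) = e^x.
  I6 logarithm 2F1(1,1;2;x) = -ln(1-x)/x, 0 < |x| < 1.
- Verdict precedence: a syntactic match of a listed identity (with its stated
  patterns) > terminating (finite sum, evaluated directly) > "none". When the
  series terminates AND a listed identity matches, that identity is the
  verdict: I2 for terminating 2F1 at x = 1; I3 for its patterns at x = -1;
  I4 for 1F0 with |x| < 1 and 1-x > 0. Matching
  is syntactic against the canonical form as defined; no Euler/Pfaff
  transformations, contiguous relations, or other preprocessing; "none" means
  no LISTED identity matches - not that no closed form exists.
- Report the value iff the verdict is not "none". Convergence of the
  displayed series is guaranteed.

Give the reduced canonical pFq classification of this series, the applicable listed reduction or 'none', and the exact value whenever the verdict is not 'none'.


Prefactor -\frac{3}{5}, argument -\frac{3}{5}: 2F1 with upper {1, \frac{5}{2}} over lower {2}. Verdict: none here - no I1-I6 shape fits x = -\frac{3}{5} with lower {2}.

Key observation: t_0 = -\frac{3}{5} here, and the running product (C = -3/5) telescopes to a rising factorial.
Consecutive-term ratio: r(k) = -\frac{3}{5} * (k+1) (k+\frac{5}{2}) / [(k+2) (k+1)] - rational in k, leading ratio -\frac{3}{5}; with t_0 = -\frac{3}{5}, classification follows.


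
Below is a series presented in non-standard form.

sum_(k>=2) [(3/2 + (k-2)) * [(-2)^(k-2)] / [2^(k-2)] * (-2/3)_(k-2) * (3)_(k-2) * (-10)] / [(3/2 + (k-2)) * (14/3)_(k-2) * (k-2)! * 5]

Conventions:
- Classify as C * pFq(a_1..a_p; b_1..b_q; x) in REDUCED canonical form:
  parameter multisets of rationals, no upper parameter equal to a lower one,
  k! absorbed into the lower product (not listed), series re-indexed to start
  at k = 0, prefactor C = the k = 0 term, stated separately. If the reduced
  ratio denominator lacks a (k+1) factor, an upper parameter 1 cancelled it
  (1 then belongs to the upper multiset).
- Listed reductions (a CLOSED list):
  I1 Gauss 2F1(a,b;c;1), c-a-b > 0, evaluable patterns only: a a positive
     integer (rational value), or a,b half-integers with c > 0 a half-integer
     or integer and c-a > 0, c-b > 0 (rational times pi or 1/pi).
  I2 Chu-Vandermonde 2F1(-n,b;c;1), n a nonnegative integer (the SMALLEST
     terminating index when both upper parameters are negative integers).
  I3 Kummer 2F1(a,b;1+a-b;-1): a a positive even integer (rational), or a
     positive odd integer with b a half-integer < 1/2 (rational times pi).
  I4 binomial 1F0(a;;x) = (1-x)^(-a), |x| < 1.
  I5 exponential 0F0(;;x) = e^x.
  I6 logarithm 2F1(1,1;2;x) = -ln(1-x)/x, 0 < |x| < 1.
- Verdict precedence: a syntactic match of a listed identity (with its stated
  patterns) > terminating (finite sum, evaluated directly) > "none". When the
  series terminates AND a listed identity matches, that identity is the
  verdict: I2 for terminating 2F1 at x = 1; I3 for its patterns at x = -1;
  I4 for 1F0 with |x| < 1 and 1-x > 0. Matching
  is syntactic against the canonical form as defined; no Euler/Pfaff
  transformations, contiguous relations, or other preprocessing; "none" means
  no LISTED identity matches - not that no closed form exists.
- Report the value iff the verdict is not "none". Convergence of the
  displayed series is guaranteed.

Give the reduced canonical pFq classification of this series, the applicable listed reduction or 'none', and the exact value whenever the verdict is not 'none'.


The tell: t_0 = -2 here, and the constant factors (C = -2, x = -1) combine into one prefactor.
Step ratio: r(k) = (-1) * (k-2/3) (k+3) / [(k+14/3) (k+1)] - rational; roots negated = parameters, x = (-1), C = -2.

With C = -2: the canonical form is 2F1(-2/3, 3; 14/3; -1). Verdict: none here - no I1-I6 shape fits x = -1 with lower {14/3}.


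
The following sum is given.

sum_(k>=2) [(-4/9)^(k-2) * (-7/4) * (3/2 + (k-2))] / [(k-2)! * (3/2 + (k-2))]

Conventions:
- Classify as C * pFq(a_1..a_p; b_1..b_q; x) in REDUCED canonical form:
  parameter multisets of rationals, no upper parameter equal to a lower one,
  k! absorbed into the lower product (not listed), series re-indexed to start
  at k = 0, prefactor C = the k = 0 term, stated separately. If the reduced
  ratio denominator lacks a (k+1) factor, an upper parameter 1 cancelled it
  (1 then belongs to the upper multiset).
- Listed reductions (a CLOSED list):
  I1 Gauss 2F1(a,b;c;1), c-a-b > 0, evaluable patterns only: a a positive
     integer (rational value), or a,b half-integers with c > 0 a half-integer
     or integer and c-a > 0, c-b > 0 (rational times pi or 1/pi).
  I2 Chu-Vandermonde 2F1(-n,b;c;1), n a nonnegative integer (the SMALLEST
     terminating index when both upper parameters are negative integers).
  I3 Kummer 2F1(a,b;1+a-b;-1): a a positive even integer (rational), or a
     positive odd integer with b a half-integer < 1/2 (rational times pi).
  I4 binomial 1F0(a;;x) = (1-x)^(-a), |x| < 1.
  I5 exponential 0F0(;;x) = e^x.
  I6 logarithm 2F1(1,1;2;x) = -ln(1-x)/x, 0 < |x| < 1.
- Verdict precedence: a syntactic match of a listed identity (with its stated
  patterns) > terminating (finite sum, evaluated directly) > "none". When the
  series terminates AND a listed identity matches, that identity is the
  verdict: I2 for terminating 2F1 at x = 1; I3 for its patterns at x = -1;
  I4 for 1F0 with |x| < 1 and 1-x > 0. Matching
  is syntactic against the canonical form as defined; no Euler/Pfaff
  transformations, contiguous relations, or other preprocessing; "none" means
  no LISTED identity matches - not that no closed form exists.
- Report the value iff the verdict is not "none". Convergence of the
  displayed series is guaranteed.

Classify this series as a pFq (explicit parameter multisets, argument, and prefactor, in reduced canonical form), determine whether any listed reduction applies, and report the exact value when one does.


The series (x = -4/9) is 0F0: upper {-}, lower {-}, prefactor -7/4. Verdict: exponential (I5) matches (the 0F0 exponential series at x = -4/9). Hence: (-7/4) * e^(-4/9).

The tell: t_0 = -7/4 here, and the factor k + 3/2 cancels (top and bottom), leaving C = -7/4, x = -4/9.
Term ratio: r(k) = (-4/9) * 1 / [(k+1)] - poly over poly, x = (-4/9) from leading terms; C = -7/4 at k = 0.


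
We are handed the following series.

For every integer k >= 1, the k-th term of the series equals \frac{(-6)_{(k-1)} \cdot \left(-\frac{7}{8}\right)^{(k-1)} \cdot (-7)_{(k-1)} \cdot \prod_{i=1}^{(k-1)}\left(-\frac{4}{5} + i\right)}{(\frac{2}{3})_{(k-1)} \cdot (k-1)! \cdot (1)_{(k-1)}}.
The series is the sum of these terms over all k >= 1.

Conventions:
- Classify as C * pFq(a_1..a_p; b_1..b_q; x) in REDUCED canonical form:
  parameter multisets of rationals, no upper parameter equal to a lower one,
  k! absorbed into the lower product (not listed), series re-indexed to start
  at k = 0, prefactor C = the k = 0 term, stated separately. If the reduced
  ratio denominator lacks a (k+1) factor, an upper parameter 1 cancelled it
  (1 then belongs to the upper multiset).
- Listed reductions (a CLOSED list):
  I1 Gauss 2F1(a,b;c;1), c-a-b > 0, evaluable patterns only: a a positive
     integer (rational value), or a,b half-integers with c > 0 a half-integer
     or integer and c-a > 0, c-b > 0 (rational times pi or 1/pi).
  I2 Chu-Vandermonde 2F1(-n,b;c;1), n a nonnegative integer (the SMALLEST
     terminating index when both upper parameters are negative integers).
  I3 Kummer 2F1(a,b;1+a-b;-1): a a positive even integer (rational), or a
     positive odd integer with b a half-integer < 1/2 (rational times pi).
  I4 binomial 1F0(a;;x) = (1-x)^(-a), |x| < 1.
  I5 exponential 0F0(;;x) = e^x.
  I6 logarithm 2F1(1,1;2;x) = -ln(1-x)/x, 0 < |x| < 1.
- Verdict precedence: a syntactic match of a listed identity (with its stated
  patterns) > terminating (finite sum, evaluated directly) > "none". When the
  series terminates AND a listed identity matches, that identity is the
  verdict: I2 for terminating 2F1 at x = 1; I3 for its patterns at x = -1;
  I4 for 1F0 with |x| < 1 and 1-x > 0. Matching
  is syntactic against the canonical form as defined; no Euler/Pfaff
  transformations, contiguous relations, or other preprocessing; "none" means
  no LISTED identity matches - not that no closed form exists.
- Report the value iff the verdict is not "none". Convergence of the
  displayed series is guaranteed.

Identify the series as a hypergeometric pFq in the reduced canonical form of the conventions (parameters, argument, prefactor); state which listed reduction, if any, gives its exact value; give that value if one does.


The tell: with t_0 = 1, the running product (prefactor 1) telescopes to a rising factorial.
Consecutive-term ratio: r(k) = -\frac{7}{8} * (k-7) (k-6) (k+\frac{1}{5}) / [(k+\frac{2}{3}) (k+1) (k+1)] - poly over poly, x = -\frac{7}{8} from leading terms; C = 1 at k = 0.

Canonical form: C = 1 times 3F2 with upper {-7, -6, \frac{1}{5}}, lower {\frac{2}{3}, 1}, x = -\frac{7}{8}. Verdict: terminating (-6 upstairs). 7 nonzero terms in all; added directly. Exact value: -\frac{396817088461}{174080000000}.


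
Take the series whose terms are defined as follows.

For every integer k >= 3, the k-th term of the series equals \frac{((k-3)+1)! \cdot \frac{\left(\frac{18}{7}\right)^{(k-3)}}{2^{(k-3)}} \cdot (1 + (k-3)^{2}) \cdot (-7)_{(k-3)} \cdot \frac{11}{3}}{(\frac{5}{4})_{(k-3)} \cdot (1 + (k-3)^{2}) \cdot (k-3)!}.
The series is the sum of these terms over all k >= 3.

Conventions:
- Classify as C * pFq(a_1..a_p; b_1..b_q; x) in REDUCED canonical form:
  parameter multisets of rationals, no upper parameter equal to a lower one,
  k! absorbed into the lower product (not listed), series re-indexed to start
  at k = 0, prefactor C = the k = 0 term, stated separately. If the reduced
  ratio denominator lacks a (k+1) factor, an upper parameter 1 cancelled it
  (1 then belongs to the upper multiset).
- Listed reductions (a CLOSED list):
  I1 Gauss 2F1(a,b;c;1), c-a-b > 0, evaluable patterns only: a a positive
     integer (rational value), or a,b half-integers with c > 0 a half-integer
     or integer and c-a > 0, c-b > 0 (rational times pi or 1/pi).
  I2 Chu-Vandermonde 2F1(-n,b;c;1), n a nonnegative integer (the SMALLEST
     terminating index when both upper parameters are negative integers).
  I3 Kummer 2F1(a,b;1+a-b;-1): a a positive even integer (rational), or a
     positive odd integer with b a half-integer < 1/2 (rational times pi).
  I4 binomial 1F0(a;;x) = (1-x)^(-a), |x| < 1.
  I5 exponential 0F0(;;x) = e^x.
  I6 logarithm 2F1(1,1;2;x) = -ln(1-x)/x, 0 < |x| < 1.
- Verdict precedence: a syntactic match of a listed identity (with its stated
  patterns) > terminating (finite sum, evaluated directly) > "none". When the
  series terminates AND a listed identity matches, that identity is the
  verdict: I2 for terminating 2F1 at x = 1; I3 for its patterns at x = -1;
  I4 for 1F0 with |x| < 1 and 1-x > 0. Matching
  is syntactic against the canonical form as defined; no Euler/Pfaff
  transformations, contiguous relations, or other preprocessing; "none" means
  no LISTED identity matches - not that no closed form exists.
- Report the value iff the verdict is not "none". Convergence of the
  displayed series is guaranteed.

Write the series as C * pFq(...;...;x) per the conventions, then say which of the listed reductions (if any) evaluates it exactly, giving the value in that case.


Key step: from the first term \frac{11}{3}: the factor k^2 + 1 cancels (top and bottom), leaving C = 11/3.
Term ratio: r(k) = \frac{9}{7} * (k-7) (k+2) / [(k+\frac{5}{4}) (k+1)] - rational in k, leading ratio \frac{9}{7}; with t_0 = \frac{11}{3}, classification follows.

Classification (C = \frac{11}{3}): 2F1 with upper {-7, 2}, lower {\frac{5}{4}}, argument x = \frac{9}{7}. Verdict: terminating - no listed pattern fits, but -7 in the upper list cuts the series at k = 7; direct evaluation. Value: -\frac{6003549739}{395856531525}.


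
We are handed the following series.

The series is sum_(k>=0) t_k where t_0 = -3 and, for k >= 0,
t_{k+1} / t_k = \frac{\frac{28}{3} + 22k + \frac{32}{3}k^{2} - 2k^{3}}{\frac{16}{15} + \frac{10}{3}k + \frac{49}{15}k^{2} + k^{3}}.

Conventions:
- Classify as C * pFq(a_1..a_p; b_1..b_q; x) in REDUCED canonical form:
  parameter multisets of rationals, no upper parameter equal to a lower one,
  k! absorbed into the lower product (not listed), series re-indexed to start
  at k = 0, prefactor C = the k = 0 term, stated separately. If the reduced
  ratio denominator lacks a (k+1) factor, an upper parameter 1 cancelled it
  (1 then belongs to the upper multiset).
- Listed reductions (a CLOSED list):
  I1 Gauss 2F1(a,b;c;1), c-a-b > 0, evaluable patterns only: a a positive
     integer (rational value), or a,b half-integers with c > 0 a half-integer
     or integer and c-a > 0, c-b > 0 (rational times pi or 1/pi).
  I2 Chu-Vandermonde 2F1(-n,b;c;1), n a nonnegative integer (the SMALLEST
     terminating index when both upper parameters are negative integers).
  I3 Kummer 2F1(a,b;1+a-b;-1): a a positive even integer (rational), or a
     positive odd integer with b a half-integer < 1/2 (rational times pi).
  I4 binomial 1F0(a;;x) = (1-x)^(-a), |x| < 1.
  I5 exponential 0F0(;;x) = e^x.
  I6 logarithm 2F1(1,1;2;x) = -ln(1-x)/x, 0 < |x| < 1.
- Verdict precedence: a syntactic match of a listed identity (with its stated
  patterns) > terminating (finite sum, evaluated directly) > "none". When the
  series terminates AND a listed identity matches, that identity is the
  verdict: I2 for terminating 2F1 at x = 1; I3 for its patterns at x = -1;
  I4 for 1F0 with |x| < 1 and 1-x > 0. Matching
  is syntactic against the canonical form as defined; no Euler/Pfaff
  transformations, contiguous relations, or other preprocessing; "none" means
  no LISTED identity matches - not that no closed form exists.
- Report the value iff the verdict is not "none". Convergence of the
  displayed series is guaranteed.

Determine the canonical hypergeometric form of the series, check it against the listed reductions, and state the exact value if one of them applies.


Reduced: x = -2, 2F1, upper = {-7, 1}, lower = {\frac{8}{5}}, C = -3. Verdict: terminating. (-7)_k vanishes past k = 7, leaving a 8-term sum, computed directly. Exact value: -\frac{544768047}{249964}.

Key observation: t_0 = -3 here, and the expanded ratio factors over Q; C = -3, x = -2, roots give parameters.
Ratio: r(k) = -2 * (k-7) (k+1) / [(k+\frac{8}{5}) (k+1)] - rational in k. x = -2; t_0 = -3; negate the roots.


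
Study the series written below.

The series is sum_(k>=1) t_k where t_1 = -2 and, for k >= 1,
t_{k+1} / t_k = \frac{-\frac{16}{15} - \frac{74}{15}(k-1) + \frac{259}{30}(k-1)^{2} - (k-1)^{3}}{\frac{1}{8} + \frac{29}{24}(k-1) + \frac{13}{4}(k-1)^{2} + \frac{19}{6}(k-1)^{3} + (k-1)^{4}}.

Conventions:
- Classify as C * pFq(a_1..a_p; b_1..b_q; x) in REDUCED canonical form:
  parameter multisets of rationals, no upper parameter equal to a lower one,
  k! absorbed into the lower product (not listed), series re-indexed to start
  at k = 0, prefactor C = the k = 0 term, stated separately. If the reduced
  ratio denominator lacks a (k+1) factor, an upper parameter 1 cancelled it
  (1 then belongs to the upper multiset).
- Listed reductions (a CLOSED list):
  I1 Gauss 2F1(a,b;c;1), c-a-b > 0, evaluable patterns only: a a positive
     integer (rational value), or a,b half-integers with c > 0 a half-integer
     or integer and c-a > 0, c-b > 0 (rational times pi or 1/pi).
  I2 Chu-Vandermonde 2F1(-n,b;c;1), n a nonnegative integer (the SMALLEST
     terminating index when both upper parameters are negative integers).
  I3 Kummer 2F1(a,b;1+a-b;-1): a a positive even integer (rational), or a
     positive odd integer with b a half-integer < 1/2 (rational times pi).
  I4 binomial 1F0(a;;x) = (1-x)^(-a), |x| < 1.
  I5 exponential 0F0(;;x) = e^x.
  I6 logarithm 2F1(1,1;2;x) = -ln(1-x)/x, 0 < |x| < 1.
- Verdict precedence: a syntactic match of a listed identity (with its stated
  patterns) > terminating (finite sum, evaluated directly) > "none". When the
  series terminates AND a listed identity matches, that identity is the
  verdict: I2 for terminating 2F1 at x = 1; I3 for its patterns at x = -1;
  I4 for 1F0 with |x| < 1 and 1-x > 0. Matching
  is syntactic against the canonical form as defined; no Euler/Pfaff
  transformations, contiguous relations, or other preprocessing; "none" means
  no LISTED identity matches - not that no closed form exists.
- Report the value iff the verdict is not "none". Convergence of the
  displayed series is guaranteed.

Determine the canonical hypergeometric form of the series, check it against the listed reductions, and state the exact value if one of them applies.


First insight: from the first term -2: factor the ratio over Q (C = -2, x = -1): negated roots = parameters.
Step ratio: r(k) = -1 * (k-8) (k-\frac{4}{5}) / [(k+\frac{1}{2}) (k+\frac{3}{2}) (k+1)] ; factor over Q: parameters, x = -1, and C = -2.

x = -1 here; the reduced form reads 2F2, upper {-8, -\frac{4}{5}}, lower {\frac{1}{2}, \frac{3}{2}}, C = -2. Verdict: terminating - upper -8 stops the sum at k = 8; the 9 terms are added exactly. Value: \frac{58439713590247742}{3028660400390625}.


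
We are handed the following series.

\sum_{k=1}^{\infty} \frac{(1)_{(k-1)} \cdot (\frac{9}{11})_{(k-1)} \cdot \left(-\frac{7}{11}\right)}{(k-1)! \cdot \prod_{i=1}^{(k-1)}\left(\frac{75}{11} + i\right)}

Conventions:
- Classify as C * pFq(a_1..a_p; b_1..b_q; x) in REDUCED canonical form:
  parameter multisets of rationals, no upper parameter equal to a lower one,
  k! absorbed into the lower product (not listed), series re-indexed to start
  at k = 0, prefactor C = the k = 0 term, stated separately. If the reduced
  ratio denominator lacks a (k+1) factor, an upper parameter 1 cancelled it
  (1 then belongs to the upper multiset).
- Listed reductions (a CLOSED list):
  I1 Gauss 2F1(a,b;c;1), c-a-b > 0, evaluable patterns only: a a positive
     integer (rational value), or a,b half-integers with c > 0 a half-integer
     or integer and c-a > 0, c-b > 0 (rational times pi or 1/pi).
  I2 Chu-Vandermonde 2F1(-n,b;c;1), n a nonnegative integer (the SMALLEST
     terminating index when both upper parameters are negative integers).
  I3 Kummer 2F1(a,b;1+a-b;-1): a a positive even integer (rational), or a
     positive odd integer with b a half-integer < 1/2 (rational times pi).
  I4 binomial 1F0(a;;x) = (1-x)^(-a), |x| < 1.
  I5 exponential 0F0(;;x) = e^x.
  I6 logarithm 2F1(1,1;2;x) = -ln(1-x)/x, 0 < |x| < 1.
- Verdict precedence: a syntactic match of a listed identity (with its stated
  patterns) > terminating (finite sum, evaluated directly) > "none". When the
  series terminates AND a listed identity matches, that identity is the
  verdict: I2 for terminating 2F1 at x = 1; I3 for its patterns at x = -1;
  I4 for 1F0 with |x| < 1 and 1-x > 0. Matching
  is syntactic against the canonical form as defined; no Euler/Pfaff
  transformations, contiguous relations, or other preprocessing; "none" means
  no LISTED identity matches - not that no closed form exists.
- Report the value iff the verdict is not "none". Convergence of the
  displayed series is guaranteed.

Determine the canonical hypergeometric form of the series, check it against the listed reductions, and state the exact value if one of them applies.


Reduced: x = 1, 2F1, upper = {\frac{9}{11}, 1}, lower = {\frac{86}{11}}, C = -\frac{7}{11}. Verdict: Gauss (I1, integer-parameter pattern) matches (x = 1: the Gamma ratio telescopes since c-a-b = 6 > 0 and a = 1 in Z>0). Sum: -\frac{175}{242}.

Structural cue: from the first term -\frac{7}{11}: the lower running product (C = -7/11) is a rising factorial.
Adjacent-term ratio: r(k) = 1 * (k+\frac{9}{11}) (k+1) / [(k+\frac{86}{11}) (k+1)] - rational in k, leading ratio 1; with t_0 = -\frac{7}{11}, classification follows.


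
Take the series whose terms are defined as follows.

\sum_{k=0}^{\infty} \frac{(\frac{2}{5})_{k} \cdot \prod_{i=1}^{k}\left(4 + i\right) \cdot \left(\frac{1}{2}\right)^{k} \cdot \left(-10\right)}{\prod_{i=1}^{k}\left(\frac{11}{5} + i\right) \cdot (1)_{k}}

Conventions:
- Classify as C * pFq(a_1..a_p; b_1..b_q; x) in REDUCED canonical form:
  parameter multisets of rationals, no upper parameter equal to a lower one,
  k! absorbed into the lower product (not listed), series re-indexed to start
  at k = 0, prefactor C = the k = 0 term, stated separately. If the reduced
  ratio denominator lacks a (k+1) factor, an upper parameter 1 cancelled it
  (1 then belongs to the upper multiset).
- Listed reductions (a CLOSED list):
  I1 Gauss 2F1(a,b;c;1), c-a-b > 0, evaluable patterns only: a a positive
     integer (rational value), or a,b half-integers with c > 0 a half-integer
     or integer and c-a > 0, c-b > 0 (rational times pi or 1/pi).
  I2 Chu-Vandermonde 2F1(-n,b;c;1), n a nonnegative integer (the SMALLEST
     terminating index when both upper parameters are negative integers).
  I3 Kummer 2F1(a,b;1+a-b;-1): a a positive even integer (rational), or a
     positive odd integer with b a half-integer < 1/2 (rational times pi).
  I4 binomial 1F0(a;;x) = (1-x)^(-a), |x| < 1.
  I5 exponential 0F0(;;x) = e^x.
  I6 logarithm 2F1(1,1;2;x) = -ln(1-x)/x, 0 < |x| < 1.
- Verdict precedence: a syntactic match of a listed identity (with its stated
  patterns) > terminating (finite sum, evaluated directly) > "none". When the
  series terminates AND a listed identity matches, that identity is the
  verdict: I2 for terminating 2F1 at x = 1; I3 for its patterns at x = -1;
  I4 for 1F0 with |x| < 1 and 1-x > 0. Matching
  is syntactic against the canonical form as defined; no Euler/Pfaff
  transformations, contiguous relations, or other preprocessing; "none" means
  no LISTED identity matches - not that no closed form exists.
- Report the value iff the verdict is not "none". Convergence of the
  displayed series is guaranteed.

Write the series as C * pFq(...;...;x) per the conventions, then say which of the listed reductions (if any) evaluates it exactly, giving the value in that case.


Canonical form: C = -10 times 2F1 with upper {\frac{2}{5}, 5}, lower {\frac{16}{5}}, x = \frac{1}{2}. Verdict: none here - no I1-I6 shape fits x = \frac{1}{2} with lower {\frac{16}{5}}.

First insight: from the first term -10: (1)_k (C = -10, x = 1/2) is k! itself.
Step ratio: r(k) = \frac{1}{2} * (k+\frac{2}{5}) (k+5) / [(k+\frac{16}{5}) (k+1)] - rational; roots negated = parameters, x = \frac{1}{2}, C = -10.
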